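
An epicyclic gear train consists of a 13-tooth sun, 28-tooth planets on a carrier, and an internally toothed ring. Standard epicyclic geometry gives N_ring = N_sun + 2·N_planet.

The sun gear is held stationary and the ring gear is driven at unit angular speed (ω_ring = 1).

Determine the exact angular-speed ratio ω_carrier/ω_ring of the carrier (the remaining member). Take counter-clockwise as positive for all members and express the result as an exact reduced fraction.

69/82

N_ring = 13 + 2·28 = 69
13(ω_s−ω_c) = −69(ω_r−ω_c),  ω_s=0, ω_r=1
13(0−ω_c) = −69(1−ω_c)  ⇒  82ω_c = 69  ⇒  ω_c = 69/82
ω_c/ω_r = 69/82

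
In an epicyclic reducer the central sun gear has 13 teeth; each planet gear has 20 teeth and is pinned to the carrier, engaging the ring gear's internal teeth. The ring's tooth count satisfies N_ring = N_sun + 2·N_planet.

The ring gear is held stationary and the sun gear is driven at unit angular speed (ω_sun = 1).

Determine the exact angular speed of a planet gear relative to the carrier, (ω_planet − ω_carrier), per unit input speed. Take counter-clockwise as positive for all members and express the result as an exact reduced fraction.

N_ring = 13 + 2·20 = 53
13(ω_s−ω_c) = −53(ω_r−ω_c),  ω_r=0, ω_s=1
13(1−ω_c) = −53(0−ω_c)  ⇒  66ω_c = 13  ⇒  ω_c = 13/66
sun–planet: 13·(1−13/66) = −20·(ω_p−ω_c)  ⇒  ω_p−ω_c = −(13/20)·(53/66) = -689/1320

-689/1320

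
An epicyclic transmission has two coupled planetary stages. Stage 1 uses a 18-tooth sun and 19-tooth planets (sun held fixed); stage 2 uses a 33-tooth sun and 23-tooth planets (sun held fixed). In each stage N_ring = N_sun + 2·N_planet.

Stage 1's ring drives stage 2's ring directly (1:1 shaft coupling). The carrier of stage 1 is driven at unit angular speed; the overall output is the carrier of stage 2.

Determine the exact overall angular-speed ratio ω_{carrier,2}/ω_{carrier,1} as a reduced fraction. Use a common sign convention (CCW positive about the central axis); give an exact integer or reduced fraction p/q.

Stage 1: N_ring = 18 + 2·19 = 56
Stage 1: 18(ω_s−ω_c) = −56(ω_r−ω_c),  ω_s=0, ω_c=1
Stage 1: ω_r = 1 − (18/56)(0−1) = 37/28
  ⇒ ω_r¹/ω_c¹ = 37/28
Stage 2: N_ring = 33 + 2·23 = 79
Stage 2: 33(ω_s−ω_c) = −79(ω_r−ω_c),  ω_s=0, ω_r=1
Stage 2: 33(0−ω_c) = −79(1−ω_c)  ⇒  112ω_c = 79  ⇒  ω_c = 79/112
  ⇒ ω_c²/ω_r² = 79/112
Coupling ω_r² = ω_r¹ ⇒ overall = 37/28 × 79/112 = 2923/3136

2923/3136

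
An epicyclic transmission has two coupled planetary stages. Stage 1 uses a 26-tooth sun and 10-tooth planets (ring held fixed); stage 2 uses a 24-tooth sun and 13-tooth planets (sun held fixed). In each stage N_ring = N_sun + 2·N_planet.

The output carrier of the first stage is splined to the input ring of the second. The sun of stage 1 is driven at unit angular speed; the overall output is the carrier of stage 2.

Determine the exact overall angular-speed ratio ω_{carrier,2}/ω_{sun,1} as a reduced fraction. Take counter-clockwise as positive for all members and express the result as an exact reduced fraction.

325/1332

Stage 1: N_ring = 26 + 2·10 = 46
Stage 1: 26(ω_s−ω_c) = −46(ω_r−ω_c),  ω_r=0, ω_s=1
Stage 1: 26(1−ω_c) = −46(0−ω_c)  ⇒  72ω_c = 26  ⇒  ω_c = 13/36
  ⇒ ω_c¹/ω_s¹ = 13/36
Stage 2: N_ring = 24 + 2·13 = 50
Stage 2: 24(ω_s−ω_c) = −50(ω_r−ω_c),  ω_s=0, ω_r=1
Stage 2: 24(0−ω_c) = −50(1−ω_c)  ⇒  74ω_c = 50  ⇒  ω_c = 25/37
  ⇒ ω_c²/ω_r² = 25/37
Coupling ω_r² = ω_c¹ ⇒ overall = 13/36 × 25/37 = 325/1332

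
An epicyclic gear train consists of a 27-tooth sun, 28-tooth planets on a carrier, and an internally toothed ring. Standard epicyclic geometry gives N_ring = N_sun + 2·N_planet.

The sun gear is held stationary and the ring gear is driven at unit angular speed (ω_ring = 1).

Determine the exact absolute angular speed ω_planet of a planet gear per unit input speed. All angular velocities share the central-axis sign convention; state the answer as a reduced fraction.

N_ring = 27 + 2·28 = 83
27(ω_s−ω_c) = −83(ω_r−ω_c),  ω_s=0, ω_r=1
27(0−ω_c) = −83(1−ω_c)  ⇒  110ω_c = 83  ⇒  ω_c = 83/110
sun–planet: 27·(0−83/110) = −28·(ω_p−ω_c)  ⇒  ω_p−ω_c = −(27/28)·(-83/110) = 2241/3080
ω_p = 83/110 + 2241/3080 = 83/56

83/56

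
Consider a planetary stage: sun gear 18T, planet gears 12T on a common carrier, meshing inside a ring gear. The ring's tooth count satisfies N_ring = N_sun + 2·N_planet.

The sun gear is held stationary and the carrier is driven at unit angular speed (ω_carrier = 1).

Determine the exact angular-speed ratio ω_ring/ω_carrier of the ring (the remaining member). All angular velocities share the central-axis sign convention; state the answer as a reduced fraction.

10/7

N_ring = 18 + 2·12 = 42
18(ω_s−ω_c) = −42(ω_r−ω_c),  ω_s=0, ω_c=1
ω_r = 1 − (18/42)(0−1) = 10/7
ω_r/ω_c = 10/7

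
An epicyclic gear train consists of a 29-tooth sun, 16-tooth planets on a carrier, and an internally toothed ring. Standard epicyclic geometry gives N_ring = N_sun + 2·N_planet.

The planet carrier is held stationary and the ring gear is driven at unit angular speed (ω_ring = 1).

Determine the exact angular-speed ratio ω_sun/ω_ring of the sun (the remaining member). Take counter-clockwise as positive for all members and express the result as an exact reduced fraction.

-61/29

N_ring = 29 + 2·16 = 61
29(ω_s−ω_c) = −61(ω_r−ω_c),  ω_c=0, ω_r=1
ω_s = 0 − (61/29)(1−0) = -61/29
ω_s/ω_r = -61/29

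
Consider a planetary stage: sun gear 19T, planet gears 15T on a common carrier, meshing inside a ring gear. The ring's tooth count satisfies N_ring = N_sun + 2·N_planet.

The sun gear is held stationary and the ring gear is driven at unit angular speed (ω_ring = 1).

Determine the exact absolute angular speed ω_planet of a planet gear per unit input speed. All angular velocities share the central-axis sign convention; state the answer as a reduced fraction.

49/30

N_ring = 19 + 2·15 = 49
19(ω_s−ω_c) = −49(ω_r−ω_c),  ω_s=0, ω_r=1
19(0−ω_c) = −49(1−ω_c)  ⇒  68ω_c = 49  ⇒  ω_c = 49/68
sun–planet: 19·(0−49/68) = −15·(ω_p−ω_c)  ⇒  ω_p−ω_c = −(19/15)·(-49/68) = 931/1020
ω_p = 49/68 + 931/1020 = 49/30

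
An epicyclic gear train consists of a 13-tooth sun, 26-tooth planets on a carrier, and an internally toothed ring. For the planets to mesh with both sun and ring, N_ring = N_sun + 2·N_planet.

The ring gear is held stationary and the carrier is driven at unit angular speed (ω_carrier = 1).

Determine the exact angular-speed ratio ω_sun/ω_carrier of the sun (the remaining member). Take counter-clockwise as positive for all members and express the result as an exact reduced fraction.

N_ring = 13 + 2·26 = 65
13(ω_s−ω_c) = −65(ω_r−ω_c),  ω_r=0, ω_c=1
ω_s = 1 − (65/13)(0−1) = 6
ω_s/ω_c = 6

6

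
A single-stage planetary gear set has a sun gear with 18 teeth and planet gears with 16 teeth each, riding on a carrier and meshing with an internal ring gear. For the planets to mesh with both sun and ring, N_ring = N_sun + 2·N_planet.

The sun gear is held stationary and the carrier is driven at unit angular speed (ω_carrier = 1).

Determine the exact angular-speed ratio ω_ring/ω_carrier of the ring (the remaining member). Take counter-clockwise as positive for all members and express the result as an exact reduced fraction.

N_ring = 18 + 2·16 = 50
18(ω_s−ω_c) = −50(ω_r−ω_c),  ω_s=0, ω_c=1
ω_r = 1 − (18/50)(0−1) = 34/25
ω_r/ω_c = 34/25

34/25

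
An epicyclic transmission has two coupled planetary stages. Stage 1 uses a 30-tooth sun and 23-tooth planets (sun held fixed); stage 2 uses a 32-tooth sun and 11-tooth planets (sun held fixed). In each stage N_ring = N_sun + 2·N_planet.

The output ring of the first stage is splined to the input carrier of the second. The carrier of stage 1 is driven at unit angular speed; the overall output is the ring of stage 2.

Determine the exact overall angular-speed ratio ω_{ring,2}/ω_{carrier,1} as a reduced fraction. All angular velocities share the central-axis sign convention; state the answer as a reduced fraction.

Stage 1: N_ring = 30 + 2·23 = 76
Stage 1: 30(ω_s−ω_c) = −76(ω_r−ω_c),  ω_s=0, ω_c=1
Stage 1: ω_r = 1 − (30/76)(0−1) = 53/38
  ⇒ ω_r¹/ω_c¹ = 53/38
Stage 2: N_ring = 32 + 2·11 = 54
Stage 2: 32(ω_s−ω_c) = −54(ω_r−ω_c),  ω_s=0, ω_c=1
Stage 2: ω_r = 1 − (32/54)(0−1) = 43/27
  ⇒ ω_r²/ω_c² = 43/27
Coupling ω_c² = ω_r¹ ⇒ overall = 53/38 × 43/27 = 2279/1026

2279/1026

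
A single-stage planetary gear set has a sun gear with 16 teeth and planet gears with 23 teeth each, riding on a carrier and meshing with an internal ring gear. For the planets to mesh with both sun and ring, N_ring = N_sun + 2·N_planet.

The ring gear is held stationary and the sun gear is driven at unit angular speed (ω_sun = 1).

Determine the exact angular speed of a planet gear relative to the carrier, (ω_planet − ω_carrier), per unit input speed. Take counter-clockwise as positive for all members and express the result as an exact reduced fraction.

-496/897

N_ring = 16 + 2·23 = 62
16(ω_s−ω_c) = −62(ω_r−ω_c),  ω_r=0, ω_s=1
16(1−ω_c) = −62(0−ω_c)  ⇒  78ω_c = 16  ⇒  ω_c = 8/39
sun–planet: 16·(1−8/39) = −23·(ω_p−ω_c)  ⇒  ω_p−ω_c = −(16/23)·(31/39) = -496/897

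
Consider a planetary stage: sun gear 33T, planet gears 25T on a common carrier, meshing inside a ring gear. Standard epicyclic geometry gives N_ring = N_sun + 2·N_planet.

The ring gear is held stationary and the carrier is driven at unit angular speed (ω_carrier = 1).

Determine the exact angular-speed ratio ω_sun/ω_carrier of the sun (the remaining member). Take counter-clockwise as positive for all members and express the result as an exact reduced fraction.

116/33

N_ring = 33 + 2·25 = 83
33(ω_s−ω_c) = −83(ω_r−ω_c),  ω_r=0, ω_c=1
ω_s = 1 − (83/33)(0−1) = 116/33
ω_s/ω_c = 116/33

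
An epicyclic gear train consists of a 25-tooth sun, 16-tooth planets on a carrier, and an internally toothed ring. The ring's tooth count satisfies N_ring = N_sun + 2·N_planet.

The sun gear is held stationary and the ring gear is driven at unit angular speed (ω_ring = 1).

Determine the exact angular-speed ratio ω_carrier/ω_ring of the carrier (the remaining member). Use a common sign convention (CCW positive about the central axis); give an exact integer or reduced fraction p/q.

N_ring = 25 + 2·16 = 57
25(ω_s−ω_c) = −57(ω_r−ω_c),  ω_s=0, ω_r=1
25(0−ω_c) = −57(1−ω_c)  ⇒  82ω_c = 57  ⇒  ω_c = 57/82
ω_c/ω_r = 57/82

57/82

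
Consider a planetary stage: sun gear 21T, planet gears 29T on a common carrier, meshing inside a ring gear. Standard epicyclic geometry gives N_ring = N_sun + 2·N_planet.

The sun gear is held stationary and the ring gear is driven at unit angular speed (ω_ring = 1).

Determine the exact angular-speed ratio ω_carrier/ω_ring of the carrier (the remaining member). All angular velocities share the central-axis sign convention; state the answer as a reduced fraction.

79/100

N_ring = 21 + 2·29 = 79
21(ω_s−ω_c) = −79(ω_r−ω_c),  ω_s=0, ω_r=1
21(0−ω_c) = −79(1−ω_c)  ⇒  100ω_c = 79  ⇒  ω_c = 79/100
ω_c/ω_r = 79/100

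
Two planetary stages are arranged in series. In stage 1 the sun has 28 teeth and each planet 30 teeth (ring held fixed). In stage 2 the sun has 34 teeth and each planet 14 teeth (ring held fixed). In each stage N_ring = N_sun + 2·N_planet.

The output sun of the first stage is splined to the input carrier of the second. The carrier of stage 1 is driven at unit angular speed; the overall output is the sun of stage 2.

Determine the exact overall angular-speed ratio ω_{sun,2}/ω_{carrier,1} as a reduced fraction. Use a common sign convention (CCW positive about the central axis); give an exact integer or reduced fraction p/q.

Stage 1: N_ring = 28 + 2·30 = 88
Stage 1: 28(ω_s−ω_c) = −88(ω_r−ω_c),  ω_r=0, ω_c=1
Stage 1: ω_s = 1 − (88/28)(0−1) = 29/7
  ⇒ ω_s¹/ω_c¹ = 29/7
Stage 2: N_ring = 34 + 2·14 = 62
Stage 2: 34(ω_s−ω_c) = −62(ω_r−ω_c),  ω_r=0, ω_c=1
Stage 2: ω_s = 1 − (62/34)(0−1) = 48/17
  ⇒ ω_s²/ω_c² = 48/17
Coupling ω_c² = ω_s¹ ⇒ overall = 29/7 × 48/17 = 1392/119

1392/119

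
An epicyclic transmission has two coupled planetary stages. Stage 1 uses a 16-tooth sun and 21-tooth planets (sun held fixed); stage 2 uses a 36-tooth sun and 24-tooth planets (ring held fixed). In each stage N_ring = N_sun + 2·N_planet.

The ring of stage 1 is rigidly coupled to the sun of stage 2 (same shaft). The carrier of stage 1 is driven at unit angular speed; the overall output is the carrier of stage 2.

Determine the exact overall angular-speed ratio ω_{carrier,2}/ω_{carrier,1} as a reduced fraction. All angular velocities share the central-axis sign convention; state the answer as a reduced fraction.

Stage 1: N_ring = 16 + 2·21 = 58
Stage 1: 16(ω_s−ω_c) = −58(ω_r−ω_c),  ω_s=0, ω_c=1
Stage 1: ω_r = 1 − (16/58)(0−1) = 37/29
  ⇒ ω_r¹/ω_c¹ = 37/29
Stage 2: N_ring = 36 + 2·24 = 84
Stage 2: 36(ω_s−ω_c) = −84(ω_r−ω_c),  ω_r=0, ω_s=1
Stage 2: 36(1−ω_c) = −84(0−ω_c)  ⇒  120ω_c = 36  ⇒  ω_c = 3/10
  ⇒ ω_c²/ω_s² = 3/10
Coupling ω_s² = ω_r¹ ⇒ overall = 37/29 × 3/10 = 111/290

111/290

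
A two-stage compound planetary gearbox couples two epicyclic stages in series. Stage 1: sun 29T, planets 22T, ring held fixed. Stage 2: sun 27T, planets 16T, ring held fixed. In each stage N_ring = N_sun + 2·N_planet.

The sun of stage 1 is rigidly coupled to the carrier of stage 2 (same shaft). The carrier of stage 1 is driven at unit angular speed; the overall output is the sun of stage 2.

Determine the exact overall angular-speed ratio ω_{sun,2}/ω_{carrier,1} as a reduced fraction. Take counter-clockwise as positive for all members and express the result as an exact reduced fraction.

2924/261

Stage 1: N_ring = 29 + 2·22 = 73
Stage 1: 29(ω_s−ω_c) = −73(ω_r−ω_c),  ω_r=0, ω_c=1
Stage 1: ω_s = 1 − (73/29)(0−1) = 102/29
  ⇒ ω_s¹/ω_c¹ = 102/29
Stage 2: N_ring = 27 + 2·16 = 59
Stage 2: 27(ω_s−ω_c) = −59(ω_r−ω_c),  ω_r=0, ω_c=1
Stage 2: ω_s = 1 − (59/27)(0−1) = 86/27
  ⇒ ω_s²/ω_c² = 86/27
Coupling ω_c² = ω_s¹ ⇒ overall = 102/29 × 86/27 = 2924/261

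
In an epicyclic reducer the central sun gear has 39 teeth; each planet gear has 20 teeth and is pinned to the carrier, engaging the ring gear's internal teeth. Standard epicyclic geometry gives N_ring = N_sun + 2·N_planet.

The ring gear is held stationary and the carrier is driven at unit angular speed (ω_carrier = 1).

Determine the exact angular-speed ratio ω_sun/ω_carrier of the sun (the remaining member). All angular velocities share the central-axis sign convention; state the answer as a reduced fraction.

118/39

N_ring = 39 + 2·20 = 79
39(ω_s−ω_c) = −79(ω_r−ω_c),  ω_r=0, ω_c=1
ω_s = 1 − (79/39)(0−1) = 118/39
ω_s/ω_c = 118/39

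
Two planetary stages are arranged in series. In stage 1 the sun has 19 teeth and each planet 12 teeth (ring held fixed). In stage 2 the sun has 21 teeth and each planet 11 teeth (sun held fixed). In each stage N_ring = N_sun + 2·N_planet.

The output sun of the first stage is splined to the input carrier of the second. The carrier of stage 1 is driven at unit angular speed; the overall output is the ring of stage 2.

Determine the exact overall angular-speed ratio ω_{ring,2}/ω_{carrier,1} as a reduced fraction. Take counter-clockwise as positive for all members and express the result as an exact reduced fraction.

3968/817

Stage 1: N_ring = 19 + 2·12 = 43
Stage 1: 19(ω_s−ω_c) = −43(ω_r−ω_c),  ω_r=0, ω_c=1
Stage 1: ω_s = 1 − (43/19)(0−1) = 62/19
  ⇒ ω_s¹/ω_c¹ = 62/19
Stage 2: N_ring = 21 + 2·11 = 43
Stage 2: 21(ω_s−ω_c) = −43(ω_r−ω_c),  ω_s=0, ω_c=1
Stage 2: ω_r = 1 − (21/43)(0−1) = 64/43
  ⇒ ω_r²/ω_c² = 64/43
Coupling ω_c² = ω_s¹ ⇒ overall = 62/19 × 64/43 = 3968/817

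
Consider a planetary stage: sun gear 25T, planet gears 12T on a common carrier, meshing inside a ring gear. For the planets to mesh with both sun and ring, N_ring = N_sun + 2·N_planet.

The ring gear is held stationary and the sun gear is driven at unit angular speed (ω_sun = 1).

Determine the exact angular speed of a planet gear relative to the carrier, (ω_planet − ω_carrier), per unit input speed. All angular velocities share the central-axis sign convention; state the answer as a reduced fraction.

-1225/888

N_ring = 25 + 2·12 = 49
25(ω_s−ω_c) = −49(ω_r−ω_c),  ω_r=0, ω_s=1
25(1−ω_c) = −49(0−ω_c)  ⇒  74ω_c = 25  ⇒  ω_c = 25/74
sun–planet: 25·(1−25/74) = −12·(ω_p−ω_c)  ⇒  ω_p−ω_c = −(25/12)·(49/74) = -1225/888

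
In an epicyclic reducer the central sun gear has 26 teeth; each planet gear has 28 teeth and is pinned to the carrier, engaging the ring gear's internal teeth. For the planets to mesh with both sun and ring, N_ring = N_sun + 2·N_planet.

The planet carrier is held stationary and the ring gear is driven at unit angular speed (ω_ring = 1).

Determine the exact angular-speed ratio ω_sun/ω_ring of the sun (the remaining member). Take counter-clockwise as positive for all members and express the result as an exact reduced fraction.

-41/13

N_ring = 26 + 2·28 = 82
26(ω_s−ω_c) = −82(ω_r−ω_c),  ω_c=0, ω_r=1
ω_s = 0 − (82/26)(1−0) = -41/13
ω_s/ω_r = -41/13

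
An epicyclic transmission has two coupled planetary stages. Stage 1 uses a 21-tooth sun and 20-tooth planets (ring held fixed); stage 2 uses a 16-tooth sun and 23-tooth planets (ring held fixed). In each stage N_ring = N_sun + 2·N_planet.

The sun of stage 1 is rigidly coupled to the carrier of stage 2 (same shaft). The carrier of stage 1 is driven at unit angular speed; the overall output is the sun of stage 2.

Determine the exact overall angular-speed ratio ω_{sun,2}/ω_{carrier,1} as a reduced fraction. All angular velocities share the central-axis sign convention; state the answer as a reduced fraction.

Stage 1: N_ring = 21 + 2·20 = 61
Stage 1: 21(ω_s−ω_c) = −61(ω_r−ω_c),  ω_r=0, ω_c=1
Stage 1: ω_s = 1 − (61/21)(0−1) = 82/21
  ⇒ ω_s¹/ω_c¹ = 82/21
Stage 2: N_ring = 16 + 2·23 = 62
Stage 2: 16(ω_s−ω_c) = −62(ω_r−ω_c),  ω_r=0, ω_c=1
Stage 2: ω_s = 1 − (62/16)(0−1) = 39/8
  ⇒ ω_s²/ω_c² = 39/8
Coupling ω_c² = ω_s¹ ⇒ overall = 82/21 × 39/8 = 533/28

533/28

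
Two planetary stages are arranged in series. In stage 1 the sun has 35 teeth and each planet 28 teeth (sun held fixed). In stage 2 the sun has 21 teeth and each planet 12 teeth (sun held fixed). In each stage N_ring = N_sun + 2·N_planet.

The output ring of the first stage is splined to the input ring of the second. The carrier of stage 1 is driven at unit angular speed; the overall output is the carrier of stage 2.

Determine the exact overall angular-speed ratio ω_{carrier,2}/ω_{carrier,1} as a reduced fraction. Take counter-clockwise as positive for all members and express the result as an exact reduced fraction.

Stage 1: N_ring = 35 + 2·28 = 91
Stage 1: 35(ω_s−ω_c) = −91(ω_r−ω_c),  ω_s=0, ω_c=1
Stage 1: ω_r = 1 − (35/91)(0−1) = 18/13
  ⇒ ω_r¹/ω_c¹ = 18/13
Stage 2: N_ring = 21 + 2·12 = 45
Stage 2: 21(ω_s−ω_c) = −45(ω_r−ω_c),  ω_s=0, ω_r=1
Stage 2: 21(0−ω_c) = −45(1−ω_c)  ⇒  66ω_c = 45  ⇒  ω_c = 15/22
  ⇒ ω_c²/ω_r² = 15/22
Coupling ω_r² = ω_r¹ ⇒ overall = 18/13 × 15/22 = 135/143

135/143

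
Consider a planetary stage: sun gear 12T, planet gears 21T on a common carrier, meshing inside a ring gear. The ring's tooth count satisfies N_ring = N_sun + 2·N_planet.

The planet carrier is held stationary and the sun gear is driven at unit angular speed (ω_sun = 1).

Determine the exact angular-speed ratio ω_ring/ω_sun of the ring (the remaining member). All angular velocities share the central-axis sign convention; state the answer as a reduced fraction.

N_ring = 12 + 2·21 = 54
12(ω_s−ω_c) = −54(ω_r−ω_c),  ω_c=0, ω_s=1
ω_r = 0 − (12/54)(1−0) = -2/9
ω_r/ω_s = -2/9

-2/9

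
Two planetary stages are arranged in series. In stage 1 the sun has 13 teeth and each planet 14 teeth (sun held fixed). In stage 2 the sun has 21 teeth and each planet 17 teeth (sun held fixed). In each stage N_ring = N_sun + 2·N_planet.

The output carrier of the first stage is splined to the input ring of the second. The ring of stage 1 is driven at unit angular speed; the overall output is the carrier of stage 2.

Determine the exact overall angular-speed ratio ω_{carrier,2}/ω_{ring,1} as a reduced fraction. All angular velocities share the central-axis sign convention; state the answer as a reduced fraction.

2255/4104

Stage 1: N_ring = 13 + 2·14 = 41
Stage 1: 13(ω_s−ω_c) = −41(ω_r−ω_c),  ω_s=0, ω_r=1
Stage 1: 13(0−ω_c) = −41(1−ω_c)  ⇒  54ω_c = 41  ⇒  ω_c = 41/54
  ⇒ ω_c¹/ω_r¹ = 41/54
Stage 2: N_ring = 21 + 2·17 = 55
Stage 2: 21(ω_s−ω_c) = −55(ω_r−ω_c),  ω_s=0, ω_r=1
Stage 2: 21(0−ω_c) = −55(1−ω_c)  ⇒  76ω_c = 55  ⇒  ω_c = 55/76
  ⇒ ω_c²/ω_r² = 55/76
Coupling ω_r² = ω_c¹ ⇒ overall = 41/54 × 55/76 = 2255/4104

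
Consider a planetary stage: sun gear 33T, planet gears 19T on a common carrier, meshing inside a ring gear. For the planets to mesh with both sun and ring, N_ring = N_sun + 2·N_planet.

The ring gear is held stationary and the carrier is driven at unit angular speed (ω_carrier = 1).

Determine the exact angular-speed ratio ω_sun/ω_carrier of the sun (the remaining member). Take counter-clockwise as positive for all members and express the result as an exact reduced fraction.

104/33

N_ring = 33 + 2·19 = 71
33(ω_s−ω_c) = −71(ω_r−ω_c),  ω_r=0, ω_c=1
ω_s = 1 − (71/33)(0−1) = 104/33
ω_s/ω_c = 104/33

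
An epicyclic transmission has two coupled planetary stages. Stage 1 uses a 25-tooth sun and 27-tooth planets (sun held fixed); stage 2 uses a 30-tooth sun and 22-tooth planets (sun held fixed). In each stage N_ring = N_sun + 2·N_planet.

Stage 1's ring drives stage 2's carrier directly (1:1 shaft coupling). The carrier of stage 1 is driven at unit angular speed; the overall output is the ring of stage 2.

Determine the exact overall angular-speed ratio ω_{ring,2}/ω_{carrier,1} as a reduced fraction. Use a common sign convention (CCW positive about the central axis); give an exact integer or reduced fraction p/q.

5408/2923

Stage 1: N_ring = 25 + 2·27 = 79
Stage 1: 25(ω_s−ω_c) = −79(ω_r−ω_c),  ω_s=0, ω_c=1
Stage 1: ω_r = 1 − (25/79)(0−1) = 104/79
  ⇒ ω_r¹/ω_c¹ = 104/79
Stage 2: N_ring = 30 + 2·22 = 74
Stage 2: 30(ω_s−ω_c) = −74(ω_r−ω_c),  ω_s=0, ω_c=1
Stage 2: ω_r = 1 − (30/74)(0−1) = 52/37
  ⇒ ω_r²/ω_c² = 52/37
Coupling ω_c² = ω_r¹ ⇒ overall = 104/79 × 52/37 = 5408/2923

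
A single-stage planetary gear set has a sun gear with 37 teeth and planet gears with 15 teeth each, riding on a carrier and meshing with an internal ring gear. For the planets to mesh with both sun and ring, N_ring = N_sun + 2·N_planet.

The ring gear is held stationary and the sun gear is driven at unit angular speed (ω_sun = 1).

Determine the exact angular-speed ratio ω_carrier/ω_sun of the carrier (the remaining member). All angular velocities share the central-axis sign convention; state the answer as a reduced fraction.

37/104

N_ring = 37 + 2·15 = 67
37(ω_s−ω_c) = −67(ω_r−ω_c),  ω_r=0, ω_s=1
37(1−ω_c) = −67(0−ω_c)  ⇒  104ω_c = 37  ⇒  ω_c = 37/104
ω_c/ω_s = 37/104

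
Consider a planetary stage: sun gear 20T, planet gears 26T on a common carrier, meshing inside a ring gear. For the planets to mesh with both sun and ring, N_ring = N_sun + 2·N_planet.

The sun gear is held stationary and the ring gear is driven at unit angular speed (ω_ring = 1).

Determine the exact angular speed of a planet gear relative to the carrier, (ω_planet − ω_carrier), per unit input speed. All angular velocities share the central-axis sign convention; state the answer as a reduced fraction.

N_ring = 20 + 2·26 = 72
20(ω_s−ω_c) = −72(ω_r−ω_c),  ω_s=0, ω_r=1
20(0−ω_c) = −72(1−ω_c)  ⇒  92ω_c = 72  ⇒  ω_c = 18/23
sun–planet: 20·(0−18/23) = −26·(ω_p−ω_c)  ⇒  ω_p−ω_c = −(20/26)·(-18/23) = 180/299

180/299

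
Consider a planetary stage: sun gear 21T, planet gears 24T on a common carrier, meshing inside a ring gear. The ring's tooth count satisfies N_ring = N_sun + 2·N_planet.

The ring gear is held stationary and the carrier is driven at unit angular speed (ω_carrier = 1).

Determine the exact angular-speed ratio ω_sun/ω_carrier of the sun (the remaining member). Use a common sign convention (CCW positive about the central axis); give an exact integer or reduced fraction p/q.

N_ring = 21 + 2·24 = 69
21(ω_s−ω_c) = −69(ω_r−ω_c),  ω_r=0, ω_c=1
ω_s = 1 − (69/21)(0−1) = 30/7
ω_s/ω_c = 30/7

30/7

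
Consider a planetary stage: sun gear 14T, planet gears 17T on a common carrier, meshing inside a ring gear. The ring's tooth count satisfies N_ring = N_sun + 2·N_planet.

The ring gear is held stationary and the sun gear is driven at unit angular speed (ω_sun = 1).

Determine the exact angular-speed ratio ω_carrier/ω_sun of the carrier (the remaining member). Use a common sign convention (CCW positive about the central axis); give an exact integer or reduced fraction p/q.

7/31

N_ring = 14 + 2·17 = 48
14(ω_s−ω_c) = −48(ω_r−ω_c),  ω_r=0, ω_s=1
14(1−ω_c) = −48(0−ω_c)  ⇒  62ω_c = 14  ⇒  ω_c = 7/31
ω_c/ω_s = 7/31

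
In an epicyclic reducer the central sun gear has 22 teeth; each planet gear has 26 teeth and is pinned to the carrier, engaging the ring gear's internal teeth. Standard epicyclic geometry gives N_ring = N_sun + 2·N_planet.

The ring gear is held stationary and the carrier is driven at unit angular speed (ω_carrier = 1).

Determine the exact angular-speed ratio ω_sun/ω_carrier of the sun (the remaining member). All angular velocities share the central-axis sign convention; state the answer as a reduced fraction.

48/11

N_ring = 22 + 2·26 = 74
22(ω_s−ω_c) = −74(ω_r−ω_c),  ω_r=0, ω_c=1
ω_s = 1 − (74/22)(0−1) = 48/11
ω_s/ω_c = 48/11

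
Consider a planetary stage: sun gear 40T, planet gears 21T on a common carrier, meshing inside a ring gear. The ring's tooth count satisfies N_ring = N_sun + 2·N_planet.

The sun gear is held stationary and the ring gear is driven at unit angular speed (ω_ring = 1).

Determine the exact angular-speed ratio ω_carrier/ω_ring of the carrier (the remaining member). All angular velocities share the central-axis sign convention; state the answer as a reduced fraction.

N_ring = 40 + 2·21 = 82
40(ω_s−ω_c) = −82(ω_r−ω_c),  ω_s=0, ω_r=1
40(0−ω_c) = −82(1−ω_c)  ⇒  122ω_c = 82  ⇒  ω_c = 41/61
ω_c/ω_r = 41/61

41/61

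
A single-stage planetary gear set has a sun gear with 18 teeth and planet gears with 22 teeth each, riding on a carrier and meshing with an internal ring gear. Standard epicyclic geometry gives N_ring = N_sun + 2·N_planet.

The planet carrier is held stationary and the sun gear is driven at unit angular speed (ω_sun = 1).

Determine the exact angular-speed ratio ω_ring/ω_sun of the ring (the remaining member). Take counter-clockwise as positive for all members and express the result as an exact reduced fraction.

N_ring = 18 + 2·22 = 62
18(ω_s−ω_c) = −62(ω_r−ω_c),  ω_c=0, ω_s=1
ω_r = 0 − (18/62)(1−0) = -9/31
ω_r/ω_s = -9/31

-9/31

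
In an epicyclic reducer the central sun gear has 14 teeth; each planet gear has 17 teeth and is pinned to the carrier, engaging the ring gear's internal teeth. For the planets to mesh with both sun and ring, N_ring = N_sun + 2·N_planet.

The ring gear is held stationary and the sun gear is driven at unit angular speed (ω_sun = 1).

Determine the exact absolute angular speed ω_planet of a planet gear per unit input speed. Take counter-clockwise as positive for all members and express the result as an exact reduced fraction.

-7/17

N_ring = 14 + 2·17 = 48
14(ω_s−ω_c) = −48(ω_r−ω_c),  ω_r=0, ω_s=1
14(1−ω_c) = −48(0−ω_c)  ⇒  62ω_c = 14  ⇒  ω_c = 7/31
sun–planet: 14·(1−7/31) = −17·(ω_p−ω_c)  ⇒  ω_p−ω_c = −(14/17)·(24/31) = -336/527
ω_p = 7/31 − 336/527 = -7/17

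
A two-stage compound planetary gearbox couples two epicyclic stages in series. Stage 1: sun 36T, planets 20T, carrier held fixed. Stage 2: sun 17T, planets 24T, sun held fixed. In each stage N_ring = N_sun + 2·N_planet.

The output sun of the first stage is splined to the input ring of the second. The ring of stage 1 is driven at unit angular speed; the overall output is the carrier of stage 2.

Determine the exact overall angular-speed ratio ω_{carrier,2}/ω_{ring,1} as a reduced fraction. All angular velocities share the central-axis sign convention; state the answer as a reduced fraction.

Stage 1: N_ring = 36 + 2·20 = 76
Stage 1: 36(ω_s−ω_c) = −76(ω_r−ω_c),  ω_c=0, ω_r=1
Stage 1: ω_s = 0 − (76/36)(1−0) = -19/9
  ⇒ ω_s¹/ω_r¹ = -19/9
Stage 2: N_ring = 17 + 2·24 = 65
Stage 2: 17(ω_s−ω_c) = −65(ω_r−ω_c),  ω_s=0, ω_r=1
Stage 2: 17(0−ω_c) = −65(1−ω_c)  ⇒  82ω_c = 65  ⇒  ω_c = 65/82
  ⇒ ω_c²/ω_r² = 65/82
Coupling ω_r² = ω_s¹ ⇒ overall = -19/9 × 65/82 = -1235/738

-1235/738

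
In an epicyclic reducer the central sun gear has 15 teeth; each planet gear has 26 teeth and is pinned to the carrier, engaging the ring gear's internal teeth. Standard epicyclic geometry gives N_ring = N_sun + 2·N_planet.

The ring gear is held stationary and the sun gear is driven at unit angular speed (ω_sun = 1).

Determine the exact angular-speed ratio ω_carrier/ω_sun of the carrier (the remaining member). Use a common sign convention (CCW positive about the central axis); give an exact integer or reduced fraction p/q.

N_ring = 15 + 2·26 = 67
15(ω_s−ω_c) = −67(ω_r−ω_c),  ω_r=0, ω_s=1
15(1−ω_c) = −67(0−ω_c)  ⇒  82ω_c = 15  ⇒  ω_c = 15/82
ω_c/ω_s = 15/82

15/82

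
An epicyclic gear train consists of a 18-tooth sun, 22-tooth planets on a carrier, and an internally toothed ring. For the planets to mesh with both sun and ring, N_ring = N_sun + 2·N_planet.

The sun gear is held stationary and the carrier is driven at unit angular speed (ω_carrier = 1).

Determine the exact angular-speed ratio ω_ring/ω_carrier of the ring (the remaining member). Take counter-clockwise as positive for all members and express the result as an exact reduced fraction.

40/31

N_ring = 18 + 2·22 = 62
18(ω_s−ω_c) = −62(ω_r−ω_c),  ω_s=0, ω_c=1
ω_r = 1 − (18/62)(0−1) = 40/31
ω_r/ω_c = 40/31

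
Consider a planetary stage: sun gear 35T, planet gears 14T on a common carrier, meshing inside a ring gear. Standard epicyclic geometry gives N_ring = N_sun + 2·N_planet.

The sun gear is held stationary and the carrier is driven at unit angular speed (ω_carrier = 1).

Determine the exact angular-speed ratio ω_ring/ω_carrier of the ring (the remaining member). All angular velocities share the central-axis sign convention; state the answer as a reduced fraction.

14/9

N_ring = 35 + 2·14 = 63
35(ω_s−ω_c) = −63(ω_r−ω_c),  ω_s=0, ω_c=1
ω_r = 1 − (35/63)(0−1) = 14/9
ω_r/ω_c = 14/9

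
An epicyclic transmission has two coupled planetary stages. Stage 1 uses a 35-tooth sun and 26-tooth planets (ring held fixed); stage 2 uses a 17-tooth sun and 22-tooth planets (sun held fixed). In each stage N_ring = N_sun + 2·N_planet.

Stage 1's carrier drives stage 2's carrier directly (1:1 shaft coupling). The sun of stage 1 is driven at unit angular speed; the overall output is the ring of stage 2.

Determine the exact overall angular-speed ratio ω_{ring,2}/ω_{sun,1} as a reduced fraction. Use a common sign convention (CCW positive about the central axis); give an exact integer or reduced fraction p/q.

Stage 1: N_ring = 35 + 2·26 = 87
Stage 1: 35(ω_s−ω_c) = −87(ω_r−ω_c),  ω_r=0, ω_s=1
Stage 1: 35(1−ω_c) = −87(0−ω_c)  ⇒  122ω_c = 35  ⇒  ω_c = 35/122
  ⇒ ω_c¹/ω_s¹ = 35/122
Stage 2: N_ring = 17 + 2·22 = 61
Stage 2: 17(ω_s−ω_c) = −61(ω_r−ω_c),  ω_s=0, ω_c=1
Stage 2: ω_r = 1 − (17/61)(0−1) = 78/61
  ⇒ ω_r²/ω_c² = 78/61
Coupling ω_c² = ω_c¹ ⇒ overall = 35/122 × 78/61 = 1365/3721

1365/3721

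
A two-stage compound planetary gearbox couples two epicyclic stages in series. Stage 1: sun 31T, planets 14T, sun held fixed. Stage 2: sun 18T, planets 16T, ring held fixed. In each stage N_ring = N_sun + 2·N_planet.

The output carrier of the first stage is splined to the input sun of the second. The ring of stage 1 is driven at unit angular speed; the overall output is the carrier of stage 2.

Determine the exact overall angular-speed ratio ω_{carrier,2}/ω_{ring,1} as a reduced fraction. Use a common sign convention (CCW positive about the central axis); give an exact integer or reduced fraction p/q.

Stage 1: N_ring = 31 + 2·14 = 59
Stage 1: 31(ω_s−ω_c) = −59(ω_r−ω_c),  ω_s=0, ω_r=1
Stage 1: 31(0−ω_c) = −59(1−ω_c)  ⇒  90ω_c = 59  ⇒  ω_c = 59/90
  ⇒ ω_c¹/ω_r¹ = 59/90
Stage 2: N_ring = 18 + 2·16 = 50
Stage 2: 18(ω_s−ω_c) = −50(ω_r−ω_c),  ω_r=0, ω_s=1
Stage 2: 18(1−ω_c) = −50(0−ω_c)  ⇒  68ω_c = 18  ⇒  ω_c = 9/34
  ⇒ ω_c²/ω_s² = 9/34
Coupling ω_s² = ω_c¹ ⇒ overall = 59/90 × 9/34 = 59/340

59/340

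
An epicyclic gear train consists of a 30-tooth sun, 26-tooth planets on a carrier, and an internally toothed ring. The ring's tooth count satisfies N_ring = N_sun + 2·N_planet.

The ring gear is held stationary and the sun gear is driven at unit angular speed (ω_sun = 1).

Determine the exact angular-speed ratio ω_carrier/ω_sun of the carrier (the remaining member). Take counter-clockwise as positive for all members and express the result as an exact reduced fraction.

15/56

N_ring = 30 + 2·26 = 82
30(ω_s−ω_c) = −82(ω_r−ω_c),  ω_r=0, ω_s=1
30(1−ω_c) = −82(0−ω_c)  ⇒  112ω_c = 30  ⇒  ω_c = 15/56
ω_c/ω_s = 15/56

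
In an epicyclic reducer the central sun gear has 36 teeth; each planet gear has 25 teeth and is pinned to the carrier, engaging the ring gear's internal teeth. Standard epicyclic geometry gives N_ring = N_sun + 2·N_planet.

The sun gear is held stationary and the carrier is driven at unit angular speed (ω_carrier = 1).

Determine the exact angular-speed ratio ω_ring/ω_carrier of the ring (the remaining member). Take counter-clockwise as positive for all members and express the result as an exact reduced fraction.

61/43

N_ring = 36 + 2·25 = 86
36(ω_s−ω_c) = −86(ω_r−ω_c),  ω_s=0, ω_c=1
ω_r = 1 − (36/86)(0−1) = 61/43
ω_r/ω_c = 61/43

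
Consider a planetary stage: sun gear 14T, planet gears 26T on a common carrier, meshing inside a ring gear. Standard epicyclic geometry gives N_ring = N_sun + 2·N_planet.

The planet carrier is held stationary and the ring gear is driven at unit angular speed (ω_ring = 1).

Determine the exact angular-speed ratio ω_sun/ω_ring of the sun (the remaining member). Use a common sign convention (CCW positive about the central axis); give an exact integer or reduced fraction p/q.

N_ring = 14 + 2·26 = 66
14(ω_s−ω_c) = −66(ω_r−ω_c),  ω_c=0, ω_r=1
ω_s = 0 − (66/14)(1−0) = -33/7
ω_s/ω_r = -33/7

-33/7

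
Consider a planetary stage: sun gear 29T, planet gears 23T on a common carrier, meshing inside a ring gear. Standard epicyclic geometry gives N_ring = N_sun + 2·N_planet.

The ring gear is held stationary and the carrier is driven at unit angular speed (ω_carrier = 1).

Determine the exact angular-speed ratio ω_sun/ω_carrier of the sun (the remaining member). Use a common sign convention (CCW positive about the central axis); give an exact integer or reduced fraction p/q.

N_ring = 29 + 2·23 = 75
29(ω_s−ω_c) = −75(ω_r−ω_c),  ω_r=0, ω_c=1
ω_s = 1 − (75/29)(0−1) = 104/29
ω_s/ω_c = 104/29

104/29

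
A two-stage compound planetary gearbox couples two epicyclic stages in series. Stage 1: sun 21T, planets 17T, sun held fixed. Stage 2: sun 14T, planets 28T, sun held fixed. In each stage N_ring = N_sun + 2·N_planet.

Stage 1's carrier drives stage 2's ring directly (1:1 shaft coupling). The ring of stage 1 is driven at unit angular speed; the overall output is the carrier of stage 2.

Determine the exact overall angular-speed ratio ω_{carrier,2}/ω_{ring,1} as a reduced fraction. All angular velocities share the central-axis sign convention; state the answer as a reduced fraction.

275/456

Stage 1: N_ring = 21 + 2·17 = 55
Stage 1: 21(ω_s−ω_c) = −55(ω_r−ω_c),  ω_s=0, ω_r=1
Stage 1: 21(0−ω_c) = −55(1−ω_c)  ⇒  76ω_c = 55  ⇒  ω_c = 55/76
  ⇒ ω_c¹/ω_r¹ = 55/76
Stage 2: N_ring = 14 + 2·28 = 70
Stage 2: 14(ω_s−ω_c) = −70(ω_r−ω_c),  ω_s=0, ω_r=1
Stage 2: 14(0−ω_c) = −70(1−ω_c)  ⇒  84ω_c = 70  ⇒  ω_c = 5/6
  ⇒ ω_c²/ω_r² = 5/6
Coupling ω_r² = ω_c¹ ⇒ overall = 55/76 × 5/6 = 275/456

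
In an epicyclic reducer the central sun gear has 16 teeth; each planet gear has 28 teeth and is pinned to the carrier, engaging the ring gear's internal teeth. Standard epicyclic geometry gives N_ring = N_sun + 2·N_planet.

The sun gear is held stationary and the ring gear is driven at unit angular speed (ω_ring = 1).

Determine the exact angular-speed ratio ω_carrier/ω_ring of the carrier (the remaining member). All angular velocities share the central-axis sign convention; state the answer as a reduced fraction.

9/11

N_ring = 16 + 2·28 = 72
16(ω_s−ω_c) = −72(ω_r−ω_c),  ω_s=0, ω_r=1
16(0−ω_c) = −72(1−ω_c)  ⇒  88ω_c = 72  ⇒  ω_c = 9/11
ω_c/ω_r = 9/11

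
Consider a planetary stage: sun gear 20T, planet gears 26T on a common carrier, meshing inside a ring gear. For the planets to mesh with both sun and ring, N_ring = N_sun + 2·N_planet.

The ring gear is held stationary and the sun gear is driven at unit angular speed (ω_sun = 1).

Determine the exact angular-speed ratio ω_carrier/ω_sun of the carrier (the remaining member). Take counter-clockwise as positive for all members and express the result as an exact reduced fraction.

5/23

N_ring = 20 + 2·26 = 72
20(ω_s−ω_c) = −72(ω_r−ω_c),  ω_r=0, ω_s=1
20(1−ω_c) = −72(0−ω_c)  ⇒  92ω_c = 20  ⇒  ω_c = 5/23
ω_c/ω_s = 5/23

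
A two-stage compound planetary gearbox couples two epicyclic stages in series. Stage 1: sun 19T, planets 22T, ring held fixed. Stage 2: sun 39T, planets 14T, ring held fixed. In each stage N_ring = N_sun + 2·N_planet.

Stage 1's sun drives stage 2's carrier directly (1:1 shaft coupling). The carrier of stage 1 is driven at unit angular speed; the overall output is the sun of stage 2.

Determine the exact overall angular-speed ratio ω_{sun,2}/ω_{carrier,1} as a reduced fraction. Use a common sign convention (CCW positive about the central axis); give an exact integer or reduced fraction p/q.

Stage 1: N_ring = 19 + 2·22 = 63
Stage 1: 19(ω_s−ω_c) = −63(ω_r−ω_c),  ω_r=0, ω_c=1
Stage 1: ω_s = 1 − (63/19)(0−1) = 82/19
  ⇒ ω_s¹/ω_c¹ = 82/19
Stage 2: N_ring = 39 + 2·14 = 67
Stage 2: 39(ω_s−ω_c) = −67(ω_r−ω_c),  ω_r=0, ω_c=1
Stage 2: ω_s = 1 − (67/39)(0−1) = 106/39
  ⇒ ω_s²/ω_c² = 106/39
Coupling ω_c² = ω_s¹ ⇒ overall = 82/19 × 106/39 = 8692/741

8692/741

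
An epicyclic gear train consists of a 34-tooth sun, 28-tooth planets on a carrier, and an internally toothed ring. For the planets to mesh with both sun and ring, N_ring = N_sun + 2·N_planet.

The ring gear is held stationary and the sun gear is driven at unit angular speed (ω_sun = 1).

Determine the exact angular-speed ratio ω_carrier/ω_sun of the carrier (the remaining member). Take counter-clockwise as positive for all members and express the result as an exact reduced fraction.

N_ring = 34 + 2·28 = 90
34(ω_s−ω_c) = −90(ω_r−ω_c),  ω_r=0, ω_s=1
34(1−ω_c) = −90(0−ω_c)  ⇒  124ω_c = 34  ⇒  ω_c = 17/62
ω_c/ω_s = 17/62

17/62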